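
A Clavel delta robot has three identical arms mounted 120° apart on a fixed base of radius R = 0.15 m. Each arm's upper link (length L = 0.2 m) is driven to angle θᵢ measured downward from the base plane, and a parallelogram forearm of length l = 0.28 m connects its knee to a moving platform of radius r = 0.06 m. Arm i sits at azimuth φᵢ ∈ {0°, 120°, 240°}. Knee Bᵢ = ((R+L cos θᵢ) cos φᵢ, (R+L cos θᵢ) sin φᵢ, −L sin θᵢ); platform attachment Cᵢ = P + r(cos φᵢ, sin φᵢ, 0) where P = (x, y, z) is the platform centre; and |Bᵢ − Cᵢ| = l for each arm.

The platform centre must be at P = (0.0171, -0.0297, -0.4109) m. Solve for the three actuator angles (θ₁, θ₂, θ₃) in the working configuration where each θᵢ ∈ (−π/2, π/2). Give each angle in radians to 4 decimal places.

θ₁ = 1.1344, θ₂ = 1.3089, θ₃ = 1.1342

rotate P by −φ1: (0.0171, -0.0297, -0.4109)
  A cos θ + B sin θ = C:  0.0729·cos θ + -0.4109·sin θ = -0.3416
  √(A²+B²)=0.4173;  θ1 = -1.3952+2.5297 ≈ 1.1344
φ2=120.0° → target in arm frame (-0.0343, 0.0000)
  A cos θ + B sin θ = C:  0.1243·cos θ + -0.4109·sin θ = -0.3647
  √(A²+B²)=0.4293;  θ2 = -1.2771+2.5860 ≈ 1.3089
arm 3 (φ=240.0°): x'=0.0172, y'=0.0297
  A cos θ + B sin θ = C:  0.0728·cos θ + -0.4109·sin θ = -0.3416
  γ=atan2(-0.4109,0.0728)=-1.3954;  ψ=arccos(-0.8185)=2.5296;  θ3=γ+ψ≈1.1342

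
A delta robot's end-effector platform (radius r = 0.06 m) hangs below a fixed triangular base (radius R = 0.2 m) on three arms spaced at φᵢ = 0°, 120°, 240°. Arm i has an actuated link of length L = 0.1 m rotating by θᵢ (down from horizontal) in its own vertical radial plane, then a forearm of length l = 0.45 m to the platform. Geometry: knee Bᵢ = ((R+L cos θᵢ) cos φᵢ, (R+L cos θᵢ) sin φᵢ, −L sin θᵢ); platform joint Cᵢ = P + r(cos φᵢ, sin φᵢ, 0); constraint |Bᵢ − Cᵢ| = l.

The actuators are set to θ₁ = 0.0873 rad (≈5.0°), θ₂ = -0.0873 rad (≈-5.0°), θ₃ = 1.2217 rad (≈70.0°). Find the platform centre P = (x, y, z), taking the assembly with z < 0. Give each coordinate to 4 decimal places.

(0.0646, 0.1452, -0.3970)

φ1=0.0°: virtual centre (0.2396, 0.0000, -0.0087), radius l
arm 2 at φ=120.0°: ρ2 = 0.2396;  centre 2 = (-0.1198, 0.2075, 0.0087)
centre 3 = (0.1742·cos240.0°, 0.1742·sin240.0°, -0.0940) = (-0.0871, -0.1509, -0.0940)
subtract pairs → two planes through P
plane₁₂: -0.7189x+0.4150y+0.0349z = 0.0000
Cramer: x(z) = 0.0156-0.1234z;  y(z) = 0.0270-0.2978z
into |P−centre ₁|² = l²: 1.1039z² + 0.0567z + -0.1515 = 0;  Δ = 0.6722;  z = -0.3970 or 0.3457 → z<0 root = -0.3970
x = 0.0646, y = 0.1452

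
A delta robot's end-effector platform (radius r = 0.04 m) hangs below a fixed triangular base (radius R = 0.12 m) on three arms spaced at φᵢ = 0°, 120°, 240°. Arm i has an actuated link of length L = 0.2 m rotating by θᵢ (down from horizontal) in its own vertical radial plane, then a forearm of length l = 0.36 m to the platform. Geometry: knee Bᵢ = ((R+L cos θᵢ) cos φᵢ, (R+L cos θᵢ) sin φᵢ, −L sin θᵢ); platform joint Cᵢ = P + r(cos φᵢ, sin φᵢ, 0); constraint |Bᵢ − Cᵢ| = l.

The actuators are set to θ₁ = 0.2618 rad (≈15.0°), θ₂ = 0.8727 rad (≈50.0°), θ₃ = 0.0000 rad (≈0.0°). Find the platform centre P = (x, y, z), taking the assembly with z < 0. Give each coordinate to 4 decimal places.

(0.0337, -0.1219, -0.2913)

centre 1 = (0.2732·cos0.0°, 0.2732·sin0.0°, -0.0518) = (0.2732, 0.0000, -0.0518)
centre 2 = (0.2086·cos120.0°, 0.2086·sin120.0°, -0.1532) = (-0.1043, 0.1806, -0.1532)
arm 3 at φ=240.0°: e+L cos θ3 = 0.2800;  centre 3 = (-0.1400, -0.2425, 0.0000)
eliminate P² terms by subtracting sphere 1 from 2 and 3
linear system: -0.7549x+0.3612y = -0.0103−-0.2029z; -0.8264x+-0.4850y = 0.0011−0.1035z
det = 0.6646;  x = 0.0070+-0.0918z,  y = -0.0141+0.3699z
sphere 1 gives Az²+Bz+C=0 with A=1.1452, B=0.1420, C=-0.0558;  B²−4AC=0.2760;  roots -0.2913, 0.1674;  negative root z = -0.2913
x = 0.0337, y = -0.1219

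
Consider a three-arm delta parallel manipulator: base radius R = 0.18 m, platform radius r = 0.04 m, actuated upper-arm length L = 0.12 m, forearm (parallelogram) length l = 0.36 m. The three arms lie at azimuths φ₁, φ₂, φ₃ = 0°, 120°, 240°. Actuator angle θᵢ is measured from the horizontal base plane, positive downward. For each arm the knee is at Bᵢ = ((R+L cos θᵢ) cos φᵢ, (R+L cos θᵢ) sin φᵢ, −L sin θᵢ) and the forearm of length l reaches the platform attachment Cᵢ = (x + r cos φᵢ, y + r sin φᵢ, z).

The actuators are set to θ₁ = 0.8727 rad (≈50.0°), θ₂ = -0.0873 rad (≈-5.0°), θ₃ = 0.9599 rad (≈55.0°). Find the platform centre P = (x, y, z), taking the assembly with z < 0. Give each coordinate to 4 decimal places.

centre 1 = (0.2171·cos0.0°, 0.2171·sin0.0°, -0.0919) = (0.2171, 0.0000, -0.0919)
centre 2 = (0.2595·cos120.0°, 0.2595·sin120.0°, 0.0105) = (-0.1298, 0.2248, 0.0105)
centre 3 = (0.2088·cos240.0°, 0.2088·sin240.0°, -0.0983) = (-0.1044, -0.1809, -0.0983)
|centre ₂|²−|centre ₁|² = 0.0119;  |centre ₃|²−|centre ₁|² = -0.0023
plane₁₂: -0.6938x+0.4495y+0.2048z = 0.0119
Cramer: x(z) = -0.0060+0.1266z;  y(z) = 0.0171-0.2602z
quadratic in z: (1.0837)z²+(0.1185)z+(-0.0711)=0, √Δ=0.5675 → z ∈ {-0.3165, 0.2072}; z = -0.3165 (taking z<0)
x = -0.0461, y = 0.0995

(-0.0461, 0.0995, -0.3165)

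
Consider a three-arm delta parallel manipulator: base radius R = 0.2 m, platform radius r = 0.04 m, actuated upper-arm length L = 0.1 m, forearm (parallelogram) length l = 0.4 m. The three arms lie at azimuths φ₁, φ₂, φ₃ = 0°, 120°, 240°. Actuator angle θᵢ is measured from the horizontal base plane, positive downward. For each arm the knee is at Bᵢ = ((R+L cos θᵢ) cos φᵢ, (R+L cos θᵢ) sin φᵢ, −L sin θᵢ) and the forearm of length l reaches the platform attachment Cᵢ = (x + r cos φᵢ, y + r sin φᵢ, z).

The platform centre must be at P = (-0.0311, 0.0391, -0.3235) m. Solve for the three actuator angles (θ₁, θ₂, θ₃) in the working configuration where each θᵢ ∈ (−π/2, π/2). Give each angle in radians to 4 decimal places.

θ₁ = 0.4363, θ₂ = -0.1753, θ₃ = 0.3489

arm 1 (φ=0.0°): x'=-0.0311, y'=0.0391
  e−x'=0.1911;  (l²−L²−(e−x')²−y'²−z²)/2L = 0.0365
  γ=atan2(-0.3235,0.1911)=-1.0372;  ψ=arccos(0.0971)=1.4735;  θ1=γ+ψ≈0.4363
arm 2 (φ=120.0°): x'=0.0494, y'=0.0074
  A cos θ + B sin θ = C:  0.1106·cos θ + -0.3235·sin θ = 0.1653
  γ=atan2(-0.3235,0.1106)=-1.2414;  ψ=arccos(0.4836)=1.0661;  θ2=γ+ψ≈-0.1753
rotate P by −φ3: (-0.0183, -0.0465, -0.3235)
  A=0.1783, B=-0.3235, C=(l²−L²−A²−y'²−z²)/(2L)=0.0570
  γ=atan2(-0.3235,0.1783)=-1.0670;  ψ=arccos(0.1542)=1.4160;  θ3=γ+ψ≈0.3489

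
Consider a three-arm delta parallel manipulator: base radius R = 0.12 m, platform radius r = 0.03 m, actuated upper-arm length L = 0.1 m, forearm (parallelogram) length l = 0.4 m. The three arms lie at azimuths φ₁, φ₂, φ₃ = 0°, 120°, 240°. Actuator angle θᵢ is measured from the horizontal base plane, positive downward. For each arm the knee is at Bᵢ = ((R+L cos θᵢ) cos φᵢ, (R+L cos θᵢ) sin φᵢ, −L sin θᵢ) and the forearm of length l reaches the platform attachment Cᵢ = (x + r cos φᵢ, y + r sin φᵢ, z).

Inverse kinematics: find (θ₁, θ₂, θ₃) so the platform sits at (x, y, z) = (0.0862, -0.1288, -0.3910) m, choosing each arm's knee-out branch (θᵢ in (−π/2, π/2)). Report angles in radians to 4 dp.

θ₁ = 0.2615, θ₂ = 1.3085, θ₃ = 0.3489

arm 1 (φ=0.0°): x'=0.0862, y'=-0.1288
  e−x'=0.0038;  (l²−L²−(e−x')²−y'²−z²)/2L = -0.0974
  √(A²+B²)=0.3910;  θ1 = -1.5611+1.8226 ≈ 0.2615
arm 2 (φ=120.0°): x'=-0.1546, y'=-0.0103
  A=0.2446, B=-0.3910, C=(l²−L²−A²−y'²−z²)/(2L)=-0.3142
  θ2 = atan2(B,A) + arccos(C/0.4612) = 1.3085
φ3=240.0° → target in arm frame (0.0684, 0.1391)
  A=0.0216, B=-0.3910, C=(l²−L²−A²−y'²−z²)/(2L)=-0.1134
  θ3 = atan2(B,A) + arccos(C/0.3916) = 0.3489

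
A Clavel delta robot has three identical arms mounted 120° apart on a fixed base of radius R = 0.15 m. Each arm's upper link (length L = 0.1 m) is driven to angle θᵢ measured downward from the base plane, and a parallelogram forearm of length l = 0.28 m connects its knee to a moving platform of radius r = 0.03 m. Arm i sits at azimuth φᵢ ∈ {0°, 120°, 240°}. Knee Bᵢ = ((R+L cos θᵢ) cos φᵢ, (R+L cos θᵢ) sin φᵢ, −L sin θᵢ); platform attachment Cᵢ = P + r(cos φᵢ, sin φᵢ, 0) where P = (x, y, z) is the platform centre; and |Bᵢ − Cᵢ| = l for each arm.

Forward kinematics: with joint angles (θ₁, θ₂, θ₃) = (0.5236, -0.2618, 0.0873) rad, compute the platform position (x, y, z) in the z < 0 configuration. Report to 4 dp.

(-0.0386, 0.0161, -0.1842)

arm 1 at φ=0.0°: ρ1 = 0.2066;  centre 1 = (0.2066, 0.0000, -0.0500)
centre 2 = (0.2166·cos120.0°, 0.2166·sin120.0°, 0.0259) = (-0.1083, 0.1876, 0.0259)
arm 3 at φ=240.0°: ρ3 = 0.2196;  centre 3 = (-0.1098, -0.1902, -0.0087)
eliminate P² terms by subtracting sphere 1 from 2 and 3
plane₁₂: -0.6298x+0.3751y+0.1518z = 0.0024
det = 0.4770;  x = -0.0044+0.1860z,  y = -0.0009+-0.0923z
quadratic in z: (1.0431)z²+(0.0217)z+(-0.0314)=0, √Δ=0.3626 → z ∈ {-0.1842, 0.1634}; z = -0.1842 (taking z<0)
x = -0.0386, y = 0.0161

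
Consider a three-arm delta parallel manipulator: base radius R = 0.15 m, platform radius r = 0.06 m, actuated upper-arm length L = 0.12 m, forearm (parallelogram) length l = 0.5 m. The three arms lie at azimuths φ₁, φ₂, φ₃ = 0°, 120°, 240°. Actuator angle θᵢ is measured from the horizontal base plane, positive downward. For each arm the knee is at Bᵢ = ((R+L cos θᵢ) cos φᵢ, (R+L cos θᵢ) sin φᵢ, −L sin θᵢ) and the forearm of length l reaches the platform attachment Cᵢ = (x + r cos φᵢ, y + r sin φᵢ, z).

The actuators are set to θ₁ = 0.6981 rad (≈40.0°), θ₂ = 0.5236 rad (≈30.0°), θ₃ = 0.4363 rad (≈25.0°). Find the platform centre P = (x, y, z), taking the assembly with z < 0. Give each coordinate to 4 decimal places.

(-0.0451, -0.0152, -0.5223)

arm 1 at φ=0.0°: e+L cos θ1 = 0.1819;  S1 = (0.1819, 0.0000, -0.0771)
φ2=120.0°: virtual centre (-0.0970, 0.1679, -0.0600), radius l
arm 3 at φ=240.0°: e+L cos θ3 = 0.1988;  S3 = (-0.0994, -0.1721, -0.0507)
eliminate P² terms by subtracting sphere 1 from 2 and 3
[-0.5578 0.3359 0.0343]·P = 0.0022;  [-0.5626 -0.3443 0.0528]·P = 0.0030
Cramer: x(z) = -0.0046+0.0775z;  y(z) = -0.0012+0.0268z
sphere 1 gives Az²+Bz+C=0 with A=1.0067, B=0.1253, C=-0.2092;  B²−4AC=0.8583;  roots -0.5223, 0.3979;  negative root z = -0.5223
x = -0.0451, y = -0.0152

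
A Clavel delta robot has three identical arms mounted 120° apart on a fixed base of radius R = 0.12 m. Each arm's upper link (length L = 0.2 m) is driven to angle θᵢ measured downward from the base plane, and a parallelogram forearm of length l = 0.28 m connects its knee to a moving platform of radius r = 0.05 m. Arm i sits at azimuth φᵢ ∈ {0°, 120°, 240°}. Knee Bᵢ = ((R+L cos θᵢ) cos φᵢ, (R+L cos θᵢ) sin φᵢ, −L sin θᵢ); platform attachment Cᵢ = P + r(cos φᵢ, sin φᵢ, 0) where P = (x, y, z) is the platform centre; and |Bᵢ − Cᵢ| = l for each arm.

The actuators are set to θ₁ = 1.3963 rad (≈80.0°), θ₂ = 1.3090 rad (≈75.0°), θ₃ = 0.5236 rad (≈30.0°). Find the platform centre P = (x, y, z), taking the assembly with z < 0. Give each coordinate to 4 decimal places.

centre 1 = (0.1047·cos0.0°, 0.1047·sin0.0°, -0.1970) = (0.1047, 0.0000, -0.1970)
centre 2 = (0.1218·cos120.0°, 0.1218·sin120.0°, -0.1932) = (-0.0609, 0.1055, -0.1932)
centre 3 = (0.2432·cos240.0°, 0.2432·sin240.0°, -0.1000) = (-0.1216, -0.2106, -0.1000)
|centre ₂|²−|centre ₁|² = 0.0024;  |centre ₃|²−|centre ₁|² = 0.0194
[-0.3312 0.2109 0.0076]·P = 0.0024;  [-0.4526 -0.4212 0.1939]·P = 0.0194
Cramer: x(z) = -0.0217+0.1876z;  y(z) = -0.0227+0.2588z
into |P−centre ₁|² = l²: 1.1022z² + 0.3347z + -0.0231 = 0;  Δ = 0.2139;  z = -0.3617 or 0.0580 → z<0 root = -0.3617
x = -0.0895, y = -0.1163

(-0.0895, -0.1163, -0.3617)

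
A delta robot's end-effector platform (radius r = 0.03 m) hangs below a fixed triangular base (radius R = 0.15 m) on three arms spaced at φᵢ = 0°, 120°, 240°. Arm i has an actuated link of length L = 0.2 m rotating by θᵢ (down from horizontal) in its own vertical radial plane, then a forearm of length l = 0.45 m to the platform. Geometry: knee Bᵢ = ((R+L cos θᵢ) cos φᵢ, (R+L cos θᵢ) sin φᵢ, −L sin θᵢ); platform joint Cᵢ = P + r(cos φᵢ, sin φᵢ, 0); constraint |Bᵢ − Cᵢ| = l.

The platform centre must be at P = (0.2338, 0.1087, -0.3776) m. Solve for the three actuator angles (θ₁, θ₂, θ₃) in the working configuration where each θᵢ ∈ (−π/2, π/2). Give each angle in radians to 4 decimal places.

θ₁ = -0.2620, θ₂ = 0.7854, θ₃ = 1.3089

φ1=0.0° → target in arm frame (0.2338, 0.1087)
  e−x'=-0.1138;  (l²−L²−(e−x')²−y'²−z²)/2L = -0.0121
  θ1 = atan2(B,A) + arccos(C/0.3944) = -0.2620
arm 2 (φ=120.0°): x'=-0.0228, y'=-0.2568
  e−x'=0.1428;  (l²−L²−(e−x')²−y'²−z²)/2L = -0.1661
  γ=atan2(-0.3776,0.1428)=-1.2093;  ψ=arccos(-0.4114)=1.9947;  θ2=γ+ψ≈0.7854
rotate P by −φ3: (-0.2110, 0.1481, -0.3776)
  A cos θ + B sin θ = C:  0.3310·cos θ + -0.3776·sin θ = -0.2790
  γ=atan2(-0.3776,0.3310)=-0.8510;  ψ=arccos(-0.5556)=2.1599;  θ3=γ+ψ≈1.3089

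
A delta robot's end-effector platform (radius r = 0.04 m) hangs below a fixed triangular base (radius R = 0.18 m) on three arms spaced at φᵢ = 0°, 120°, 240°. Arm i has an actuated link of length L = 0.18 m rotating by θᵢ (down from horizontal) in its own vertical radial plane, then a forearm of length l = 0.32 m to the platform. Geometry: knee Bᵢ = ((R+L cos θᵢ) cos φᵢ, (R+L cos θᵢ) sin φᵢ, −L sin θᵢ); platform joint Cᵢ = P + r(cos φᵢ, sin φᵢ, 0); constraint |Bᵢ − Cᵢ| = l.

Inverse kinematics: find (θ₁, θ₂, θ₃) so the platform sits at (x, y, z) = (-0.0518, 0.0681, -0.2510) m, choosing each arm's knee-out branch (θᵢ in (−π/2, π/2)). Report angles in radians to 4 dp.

θ₁ = 0.9600, θ₂ = 0.1746, θ₃ = 0.8728

arm 1 (φ=0.0°): x'=-0.0518, y'=0.0681
  A cos θ + B sin θ = C:  0.1918·cos θ + -0.2510·sin θ = -0.0956
  θ1 = atan2(B,A) + arccos(C/0.3159) = 0.9600
rotate P by −φ2: (0.0849, 0.0108, -0.2510)
  A cos θ + B sin θ = C:  0.0551·cos θ + -0.2510·sin θ = 0.0107
  γ=atan2(-0.2510,0.0551)=-1.3546;  ψ=arccos(0.0415)=1.5292;  θ2=γ+ψ≈0.1746
arm 3 (φ=240.0°): x'=-0.0331, y'=-0.0789
  A=0.1731, B=-0.2510, C=(l²−L²−A²−y'²−z²)/(2L)=-0.0811
  θ3 = atan2(B,A) + arccos(C/0.3049) = 0.8728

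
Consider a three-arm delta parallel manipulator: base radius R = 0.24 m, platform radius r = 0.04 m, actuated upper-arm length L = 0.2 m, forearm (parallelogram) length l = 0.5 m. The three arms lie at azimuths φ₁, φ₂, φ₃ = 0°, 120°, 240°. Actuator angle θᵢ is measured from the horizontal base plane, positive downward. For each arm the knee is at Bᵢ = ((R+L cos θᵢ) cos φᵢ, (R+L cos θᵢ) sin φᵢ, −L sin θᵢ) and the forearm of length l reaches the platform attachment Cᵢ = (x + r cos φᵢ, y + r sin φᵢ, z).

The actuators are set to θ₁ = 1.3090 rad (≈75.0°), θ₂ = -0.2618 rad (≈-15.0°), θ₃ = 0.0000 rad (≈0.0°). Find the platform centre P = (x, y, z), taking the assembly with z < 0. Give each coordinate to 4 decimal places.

(-0.2273, 0.0243, -0.3344)

S1 = (0.2518·cos0.0°, 0.2518·sin0.0°, -0.1932) = (0.2518, 0.0000, -0.1932)
S2 = (0.3932·cos120.0°, 0.3932·sin120.0°, 0.0518) = (-0.1966, 0.3405, 0.0518)
S3 = (0.4000·cos240.0°, 0.4000·sin240.0°, 0.0000) = (-0.2000, -0.3464, 0.0000)
eliminate P² terms by subtracting sphere 1 from 2 and 3
plane₁₂: -0.8967x+0.6810y+0.4899z = 0.0566
det = 1.2366;  x = -0.0643+0.4873z,  y = -0.0017+-0.0778z
quadratic in z: (1.2435)z²+(0.0786)z+(-0.1127)=0, √Δ=0.7530 → z ∈ {-0.3344, 0.2712}; z = -0.3344 (taking z<0)
x = -0.2273, y = 0.0243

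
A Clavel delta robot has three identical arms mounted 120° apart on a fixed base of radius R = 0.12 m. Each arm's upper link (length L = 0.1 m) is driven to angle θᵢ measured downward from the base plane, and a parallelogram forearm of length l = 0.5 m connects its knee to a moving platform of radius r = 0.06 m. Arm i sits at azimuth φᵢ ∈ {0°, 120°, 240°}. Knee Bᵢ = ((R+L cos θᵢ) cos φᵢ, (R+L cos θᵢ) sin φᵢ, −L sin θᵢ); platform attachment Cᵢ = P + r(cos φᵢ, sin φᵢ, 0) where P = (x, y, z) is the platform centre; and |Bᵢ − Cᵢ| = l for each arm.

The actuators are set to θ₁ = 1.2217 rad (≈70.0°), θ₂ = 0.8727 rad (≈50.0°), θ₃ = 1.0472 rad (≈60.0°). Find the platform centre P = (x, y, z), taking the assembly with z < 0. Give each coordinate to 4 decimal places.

(-0.0539, 0.0304, -0.5705)

S1 = (0.0942·cos0.0°, 0.0942·sin0.0°, -0.0940) = (0.0942, 0.0000, -0.0940)
arm 2 at φ=120.0°: (R−r)+L cos θ2 = 0.1243;  S2 = (-0.0621, 0.1076, -0.0766)
φ3=240.0°: virtual centre (-0.0550, -0.0953, -0.0866), radius l
eliminate P² terms by subtracting sphere 1 from 2 and 3
[-0.3127 0.2153 0.0347]·P = 0.0036;  [-0.2984 -0.1905 0.0147]·P = 0.0019
det = 0.1238;  x = -0.0088+0.0790z,  y = 0.0039+-0.0465z
quadratic in z: (1.0084)z²+(0.1713)z+(-0.2305)=0, √Δ=0.9794 → z ∈ {-0.5705, 0.4007}; z = -0.5705 (taking z<0)
x = -0.0539, y = 0.0304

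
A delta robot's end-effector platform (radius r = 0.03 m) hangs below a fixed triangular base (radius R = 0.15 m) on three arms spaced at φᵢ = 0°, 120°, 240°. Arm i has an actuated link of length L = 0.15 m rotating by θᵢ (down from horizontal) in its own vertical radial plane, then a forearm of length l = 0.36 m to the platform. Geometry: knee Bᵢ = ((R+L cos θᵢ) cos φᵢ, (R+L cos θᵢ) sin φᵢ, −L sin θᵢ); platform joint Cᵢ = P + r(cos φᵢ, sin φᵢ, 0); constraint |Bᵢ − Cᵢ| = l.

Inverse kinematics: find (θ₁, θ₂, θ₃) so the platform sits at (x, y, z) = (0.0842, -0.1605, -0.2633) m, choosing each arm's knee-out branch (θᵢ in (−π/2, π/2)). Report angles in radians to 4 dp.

φ1=0.0° → target in arm frame (0.0842, -0.1605)
  A cos θ + B sin θ = C:  0.0358·cos θ + -0.2633·sin θ = 0.0358
  √(A²+B²)=0.2657;  θ1 = -1.4357+1.4358 ≈ 0.0001
rotate P by −φ2: (-0.1811, 0.0073, -0.2633)
  A cos θ + B sin θ = C:  0.3011·cos θ + -0.2633·sin θ = -0.1765
  θ2 = atan2(B,A) + arccos(C/0.4000) = 1.3092
rotate P by −φ3: (0.0969, 0.1532, -0.2633)
  e−x'=0.0231;  (l²−L²−(e−x')²−y'²−z²)/2L = 0.0459
  γ=atan2(-0.2633,0.0231)=-1.4833;  ψ=arccos(0.1738)=1.3961;  θ3=γ+ψ≈-0.0871

θ₁ = 0.0001, θ₂ = 1.3092, θ₃ = -0.0871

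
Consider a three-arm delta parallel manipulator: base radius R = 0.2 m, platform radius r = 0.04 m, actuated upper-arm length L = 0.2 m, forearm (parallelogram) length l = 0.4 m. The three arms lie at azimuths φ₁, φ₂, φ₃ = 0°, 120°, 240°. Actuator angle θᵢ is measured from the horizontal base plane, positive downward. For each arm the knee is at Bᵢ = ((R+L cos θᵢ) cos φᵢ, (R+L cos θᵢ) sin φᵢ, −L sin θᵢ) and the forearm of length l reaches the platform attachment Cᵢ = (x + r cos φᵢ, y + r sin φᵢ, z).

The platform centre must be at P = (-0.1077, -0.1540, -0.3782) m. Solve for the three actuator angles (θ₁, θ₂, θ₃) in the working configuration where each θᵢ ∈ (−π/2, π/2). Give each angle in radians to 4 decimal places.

rotate P by −φ1: (-0.1077, -0.1540, -0.3782)
  A cos θ + B sin θ = C:  0.2677·cos θ + -0.3782·sin θ = -0.2960
  √(A²+B²)=0.4634;  θ1 = -0.9548+2.2639 ≈ 1.3090
φ2=120.0° → target in arm frame (-0.0795, 0.1703)
  A=0.2395, B=-0.3782, C=(l²−L²−A²−y'²−z²)/(2L)=-0.2735
  √(A²+B²)=0.4477;  θ2 = -1.0062+2.2280 ≈ 1.2218
φ3=240.0° → target in arm frame (0.1872, -0.0163)
  A=-0.0272, B=-0.3782, C=(l²−L²−A²−y'²−z²)/(2L)=-0.0601
  θ3 = atan2(B,A) + arccos(C/0.3792) = 0.0873

θ₁ = 1.3090, θ₂ = 1.2218, θ₃ = 0.0873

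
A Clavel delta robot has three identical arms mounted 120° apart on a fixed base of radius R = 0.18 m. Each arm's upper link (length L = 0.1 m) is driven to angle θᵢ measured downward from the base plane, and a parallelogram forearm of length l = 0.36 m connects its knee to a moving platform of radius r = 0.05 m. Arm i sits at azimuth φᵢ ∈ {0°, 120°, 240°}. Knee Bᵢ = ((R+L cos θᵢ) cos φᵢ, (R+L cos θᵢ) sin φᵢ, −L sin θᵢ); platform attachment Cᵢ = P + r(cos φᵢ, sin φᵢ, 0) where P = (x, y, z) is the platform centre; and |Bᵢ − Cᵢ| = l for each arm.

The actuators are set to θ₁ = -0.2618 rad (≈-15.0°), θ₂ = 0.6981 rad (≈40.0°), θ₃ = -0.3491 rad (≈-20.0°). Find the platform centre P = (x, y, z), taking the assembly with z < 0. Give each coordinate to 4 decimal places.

arm 1 at φ=0.0°: e+L cos θ1 = 0.2266;  S1 = (0.2266, 0.0000, 0.0259)
arm 2 at φ=120.0°: e+L cos θ2 = 0.2066;  S2 = (-0.1033, 0.1789, -0.0643)
S3 = (0.2240·cos240.0°, 0.2240·sin240.0°, 0.0342) = (-0.1120, -0.1940, 0.0342)
subtract pairs → two planes through P
linear system: -0.6598x+0.3579y = -0.0052−-0.1803z; -0.6772x+-0.3879y = -0.0007−0.0166z
det = 0.4983;  x = 0.0045+-0.1284z,  y = -0.0062+0.2671z
sphere 1 gives Az²+Bz+C=0 with A=1.0878, B=0.0020, C=-0.0796;  B²−4AC=0.3463;  roots -0.2714, 0.2696;  negative root z = -0.2714
x = 0.0394, y = -0.0786

(0.0394, -0.0786, -0.2714)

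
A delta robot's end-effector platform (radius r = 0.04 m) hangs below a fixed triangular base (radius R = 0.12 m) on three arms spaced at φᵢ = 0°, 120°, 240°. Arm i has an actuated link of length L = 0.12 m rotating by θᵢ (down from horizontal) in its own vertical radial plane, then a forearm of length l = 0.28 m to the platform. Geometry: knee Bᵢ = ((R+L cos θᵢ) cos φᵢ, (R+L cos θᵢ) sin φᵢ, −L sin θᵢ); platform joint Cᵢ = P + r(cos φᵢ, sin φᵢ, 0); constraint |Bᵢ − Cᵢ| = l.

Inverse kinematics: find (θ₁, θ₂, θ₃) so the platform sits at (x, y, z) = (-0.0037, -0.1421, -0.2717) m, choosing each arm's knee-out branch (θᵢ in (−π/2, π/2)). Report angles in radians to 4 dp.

φ1=0.0° → target in arm frame (-0.0037, -0.1421)
  e−x'=0.0837;  (l²−L²−(e−x')²−y'²−z²)/2L = -0.1542
  √(A²+B²)=0.2843;  θ1 = -1.2720+2.1443 ≈ 0.8723
arm 2 (φ=120.0°): x'=-0.1212, y'=0.0743
  A=0.2012, B=-0.2717, C=(l²−L²−A²−y'²−z²)/(2L)=-0.2326
  √(A²+B²)=0.3381;  θ2 = -0.9334+2.3294 ≈ 1.3961
φ3=240.0° → target in arm frame (0.1249, 0.0678)
  e−x'=-0.0449;  (l²−L²−(e−x')²−y'²−z²)/2L = -0.0685
  γ=atan2(-0.2717,-0.0449)=-1.7346;  ψ=arccos(-0.2488)=1.8222;  θ3=γ+ψ≈0.0876

θ₁ = 0.8723, θ₂ = 1.3961, θ₃ = 0.0876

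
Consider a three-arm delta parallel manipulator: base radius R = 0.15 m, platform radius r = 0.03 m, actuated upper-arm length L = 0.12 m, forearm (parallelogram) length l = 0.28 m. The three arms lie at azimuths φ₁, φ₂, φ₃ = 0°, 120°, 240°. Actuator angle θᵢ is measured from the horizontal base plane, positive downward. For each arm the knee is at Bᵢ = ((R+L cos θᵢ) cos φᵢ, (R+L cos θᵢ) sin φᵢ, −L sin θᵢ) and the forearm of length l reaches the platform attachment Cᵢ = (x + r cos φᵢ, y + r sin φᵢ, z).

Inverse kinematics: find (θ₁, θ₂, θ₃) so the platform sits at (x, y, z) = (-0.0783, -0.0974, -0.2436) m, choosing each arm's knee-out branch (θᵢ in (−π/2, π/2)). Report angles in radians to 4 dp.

θ₁ = 1.3089, θ₂ = 1.1341, θ₃ = -0.0877

rotate P by −φ1: (-0.0783, -0.0974, -0.2436)
  e−x'=0.1983;  (l²−L²−(e−x')²−y'²−z²)/2L = -0.1840
  √(A²+B²)=0.3141;  θ1 = -0.8876+2.1965 ≈ 1.3089
φ2=120.0° → target in arm frame (-0.0452, 0.1165)
  A cos θ + B sin θ = C:  0.1652·cos θ + -0.2436·sin θ = -0.1509
  √(A²+B²)=0.2943;  θ2 = -0.9749+2.1090 ≈ 1.1341
φ3=240.0° → target in arm frame (0.1235, -0.0191)
  A=-0.0035, B=-0.2436, C=(l²−L²−A²−y'²−z²)/(2L)=0.0178
  √(A²+B²)=0.2436;  θ3 = -1.5852+1.4975 ≈ -0.0877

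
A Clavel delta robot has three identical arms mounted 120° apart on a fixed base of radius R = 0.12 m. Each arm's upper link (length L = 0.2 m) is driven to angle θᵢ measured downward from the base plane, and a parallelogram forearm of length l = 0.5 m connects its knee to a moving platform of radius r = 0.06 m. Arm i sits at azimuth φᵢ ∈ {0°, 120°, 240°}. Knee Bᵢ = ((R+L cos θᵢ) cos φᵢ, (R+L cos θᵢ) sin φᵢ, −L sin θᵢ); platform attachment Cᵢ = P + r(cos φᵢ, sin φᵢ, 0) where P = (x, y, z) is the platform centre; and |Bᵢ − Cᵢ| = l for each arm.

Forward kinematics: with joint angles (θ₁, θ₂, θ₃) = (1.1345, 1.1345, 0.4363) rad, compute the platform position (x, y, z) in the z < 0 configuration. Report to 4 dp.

φ1=0.0°: virtual centre (0.1445, 0.0000, -0.1813), radius l
arm 2 at φ=120.0°: ρ2 = 0.1445;  S2 = (-0.0723, 0.1252, -0.1813)
S3 = (0.2413·cos240.0°, 0.2413·sin240.0°, -0.0845) = (-0.1206, -0.2089, -0.0845)
subtract pairs → two planes through P
plane₁₂: -0.4336x+0.2503y+0.0000z = 0.0000
Cramer: x(z) = -0.0093+0.1543z;  y(z) = -0.0160+0.2672z
into |P−S₁|² = l²: 1.0952z² + 0.3065z + -0.1932 = 0;  Δ = 0.9405;  z = -0.5827 or 0.3028 → z<0 root = -0.5827
x = -0.0992, y = -0.1717

(-0.0992, -0.1717, -0.5827)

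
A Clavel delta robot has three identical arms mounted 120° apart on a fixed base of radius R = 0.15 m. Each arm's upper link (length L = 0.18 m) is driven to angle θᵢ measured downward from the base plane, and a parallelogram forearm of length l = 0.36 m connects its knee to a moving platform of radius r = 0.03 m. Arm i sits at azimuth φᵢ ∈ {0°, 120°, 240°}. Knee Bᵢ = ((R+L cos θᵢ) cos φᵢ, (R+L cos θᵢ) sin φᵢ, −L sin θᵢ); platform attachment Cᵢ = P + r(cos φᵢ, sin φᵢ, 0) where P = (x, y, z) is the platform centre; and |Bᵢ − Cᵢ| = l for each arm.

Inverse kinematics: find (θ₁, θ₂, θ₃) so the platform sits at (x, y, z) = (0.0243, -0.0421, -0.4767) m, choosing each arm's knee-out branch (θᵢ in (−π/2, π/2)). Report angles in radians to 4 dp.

rotate P by −φ1: (0.0243, -0.0421, -0.4767)
  e−x'=0.0957;  (l²−L²−(e−x')²−y'²−z²)/2L = -0.3916
  √(A²+B²)=0.4862;  θ1 = -1.3727+2.5071 ≈ 1.1345
φ2=120.0° → target in arm frame (-0.0486, 0.0000)
  e−x'=0.1686;  (l²−L²−(e−x')²−y'²−z²)/2L = -0.4402
  θ2 = atan2(B,A) + arccos(C/0.5056) = 1.3963
arm 3 (φ=240.0°): x'=0.0243, y'=0.0421
  e−x'=0.0957;  (l²−L²−(e−x')²−y'²−z²)/2L = -0.3916
  θ3 = atan2(B,A) + arccos(C/0.4862) = 1.1344

θ₁ = 1.1345, θ₂ = 1.3963, θ₃ = 1.1344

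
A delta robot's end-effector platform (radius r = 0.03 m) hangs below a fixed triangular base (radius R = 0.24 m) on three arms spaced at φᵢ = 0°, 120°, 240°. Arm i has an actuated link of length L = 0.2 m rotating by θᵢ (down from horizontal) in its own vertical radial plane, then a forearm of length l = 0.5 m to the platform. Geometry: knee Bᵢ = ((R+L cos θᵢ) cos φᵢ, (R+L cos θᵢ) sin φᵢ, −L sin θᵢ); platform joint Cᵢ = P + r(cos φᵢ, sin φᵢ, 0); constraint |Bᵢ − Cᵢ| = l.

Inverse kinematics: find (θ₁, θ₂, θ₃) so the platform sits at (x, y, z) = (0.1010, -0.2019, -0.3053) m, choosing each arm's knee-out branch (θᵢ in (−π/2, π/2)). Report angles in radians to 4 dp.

rotate P by −φ1: (0.1010, -0.2019, -0.3053)
  A=0.1090, B=-0.3053, C=(l²−L²−A²−y'²−z²)/(2L)=0.1604
  θ1 = atan2(B,A) + arccos(C/0.3242) = -0.1746
arm 2 (φ=120.0°): x'=-0.2254, y'=0.0135
  A cos θ + B sin θ = C:  0.4354·cos θ + -0.3053·sin θ = -0.1823
  √(A²+B²)=0.5317;  θ2 = -0.6116+1.9207 ≈ 1.3092
rotate P by −φ3: (0.1244, 0.1884, -0.3053)
  A=0.0856, B=-0.3053, C=(l²−L²−A²−y'²−z²)/(2L)=0.1849
  √(A²+B²)=0.3171;  θ3 = -1.2973+0.9483 ≈ -0.3490

θ₁ = -0.1746, θ₂ = 1.3092, θ₃ = -0.3490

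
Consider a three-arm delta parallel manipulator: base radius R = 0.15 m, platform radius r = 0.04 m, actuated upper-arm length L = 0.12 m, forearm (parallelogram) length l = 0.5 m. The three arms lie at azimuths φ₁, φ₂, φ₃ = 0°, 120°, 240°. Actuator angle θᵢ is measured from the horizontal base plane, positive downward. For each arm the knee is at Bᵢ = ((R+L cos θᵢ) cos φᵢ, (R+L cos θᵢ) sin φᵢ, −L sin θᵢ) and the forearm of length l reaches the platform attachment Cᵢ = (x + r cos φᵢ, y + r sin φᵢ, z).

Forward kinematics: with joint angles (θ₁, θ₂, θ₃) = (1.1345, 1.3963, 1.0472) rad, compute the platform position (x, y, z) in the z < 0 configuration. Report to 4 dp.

(0.0140, -0.0496, -0.5842)

centre 1 = (0.1607·cos0.0°, 0.1607·sin0.0°, -0.1088) = (0.1607, 0.0000, -0.1088)
centre 2 = (0.1308·cos120.0°, 0.1308·sin120.0°, -0.1182) = (-0.0654, 0.1133, -0.1182)
centre 3 = (0.1700·cos240.0°, 0.1700·sin240.0°, -0.1039) = (-0.0850, -0.1472, -0.1039)
eliminate P² terms by subtracting sphere 1 from 2 and 3
linear system: -0.4523x+0.2266y = -0.0066−-0.0188z; -0.4914x+-0.2944y = 0.0020−0.0097z
det = 0.2445;  x = 0.0060+-0.0137z,  y = -0.0170+0.0557z
quadratic in z: (1.0033)z²+(0.2199)z+(-0.2140)=0, √Δ=0.9524 → z ∈ {-0.5842, 0.3650}; z = -0.5842 (taking z<0)
x = 0.0140, y = -0.0496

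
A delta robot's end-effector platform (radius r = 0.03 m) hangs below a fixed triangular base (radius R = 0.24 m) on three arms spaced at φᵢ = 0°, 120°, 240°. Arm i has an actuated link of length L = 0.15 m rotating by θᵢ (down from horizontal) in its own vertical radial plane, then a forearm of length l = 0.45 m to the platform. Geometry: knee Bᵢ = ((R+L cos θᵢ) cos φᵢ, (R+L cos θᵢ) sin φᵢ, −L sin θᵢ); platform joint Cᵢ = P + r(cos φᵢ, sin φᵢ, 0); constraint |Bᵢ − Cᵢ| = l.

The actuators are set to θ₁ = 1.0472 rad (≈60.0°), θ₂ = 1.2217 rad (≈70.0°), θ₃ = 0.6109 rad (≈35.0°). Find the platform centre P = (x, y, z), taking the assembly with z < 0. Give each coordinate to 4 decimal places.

arm 1 at φ=0.0°: ρ1 = 0.2850;  S1 = (0.2850, 0.0000, -0.1299)
arm 2 at φ=120.0°: ρ2 = 0.2613;  S2 = (-0.1307, 0.2263, -0.1410)
arm 3 at φ=240.0°: ρ3 = 0.3329;  S3 = (-0.1664, -0.2883, -0.0860)
subtract pairs → two planes through P
[-0.8313 0.4526 -0.0221]·P = -0.0100;  [-0.9029 -0.5765 0.0877]·P = 0.0201
det = 0.8879;  x = -0.0038+0.0304z,  y = -0.0289+0.1046z
sphere 1 gives Az²+Bz+C=0 with A=1.0119, B=0.2362, C=-0.1014;  B²−4AC=0.4662;  roots -0.4541, 0.2207;  negative root z = -0.4541
x = -0.0176, y = -0.0764

(-0.0176, -0.0764, -0.4541)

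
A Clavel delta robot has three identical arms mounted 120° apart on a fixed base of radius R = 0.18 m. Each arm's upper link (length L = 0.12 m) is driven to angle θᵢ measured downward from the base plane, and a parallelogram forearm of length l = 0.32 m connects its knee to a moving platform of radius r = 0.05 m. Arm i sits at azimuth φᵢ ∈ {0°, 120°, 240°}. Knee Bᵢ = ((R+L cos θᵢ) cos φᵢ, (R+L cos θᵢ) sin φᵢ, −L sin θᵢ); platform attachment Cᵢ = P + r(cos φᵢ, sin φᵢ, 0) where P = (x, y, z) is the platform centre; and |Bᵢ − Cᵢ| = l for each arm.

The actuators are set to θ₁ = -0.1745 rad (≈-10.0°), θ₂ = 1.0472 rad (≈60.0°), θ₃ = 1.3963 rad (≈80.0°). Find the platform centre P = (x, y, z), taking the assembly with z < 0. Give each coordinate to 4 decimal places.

φ1=0.0°: virtual centre (0.2482, 0.0000, 0.0208), radius l
O2 = (0.1900·cos120.0°, 0.1900·sin120.0°, -0.1039) = (-0.0950, 0.1645, -0.1039)
φ3=240.0°: virtual centre (-0.0754, -0.1306, -0.1182), radius l
|O₂|²−|O₁|² = -0.0151;  |O₃|²−|O₁|² = -0.0253
plane₁₂: -0.6864x+0.3291y+-0.2495z = -0.0151
det = 0.3923;  x = 0.0313+-0.3994z,  y = 0.0193+-0.0748z
into |P−O₁|² = l²: 1.1651z² + 0.1287z + -0.0546 = 0;  Δ = 0.2708;  z = -0.2786 or 0.1681 → z<0 root = -0.2786
x = 0.1426, y = 0.0402

(0.1426, 0.0402, -0.2786)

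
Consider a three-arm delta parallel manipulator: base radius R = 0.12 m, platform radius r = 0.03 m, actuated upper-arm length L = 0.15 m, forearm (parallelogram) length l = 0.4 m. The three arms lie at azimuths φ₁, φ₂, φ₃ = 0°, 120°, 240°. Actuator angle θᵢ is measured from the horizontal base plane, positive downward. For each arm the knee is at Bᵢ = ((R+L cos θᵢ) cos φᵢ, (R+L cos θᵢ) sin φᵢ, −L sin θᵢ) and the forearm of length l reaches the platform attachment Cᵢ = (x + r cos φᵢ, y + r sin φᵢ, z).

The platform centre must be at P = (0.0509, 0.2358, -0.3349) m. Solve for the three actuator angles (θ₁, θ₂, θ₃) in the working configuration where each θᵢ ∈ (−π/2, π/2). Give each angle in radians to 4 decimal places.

φ1=0.0° → target in arm frame (0.0509, 0.2358)
  A=0.0391, B=-0.3349, C=(l²−L²−A²−y'²−z²)/(2L)=-0.1060
  θ1 = atan2(B,A) + arccos(C/0.3372) = 0.4359
rotate P by −φ2: (0.1788, -0.1620, -0.3349)
  A cos θ + B sin θ = C:  -0.0888·cos θ + -0.3349·sin θ = -0.0292
  θ2 = atan2(B,A) + arccos(C/0.3465) = -0.1746
rotate P by −φ3: (-0.2297, -0.0738, -0.3349)
  e−x'=0.3197;  (l²−L²−(e−x')²−y'²−z²)/2L = -0.2743
  γ=atan2(-0.3349,0.3197)=-0.8087;  ψ=arccos(-0.5925)=2.2049;  θ3=γ+ψ≈1.3962

θ₁ = 0.4359, θ₂ = -0.1746, θ₃ = 1.3962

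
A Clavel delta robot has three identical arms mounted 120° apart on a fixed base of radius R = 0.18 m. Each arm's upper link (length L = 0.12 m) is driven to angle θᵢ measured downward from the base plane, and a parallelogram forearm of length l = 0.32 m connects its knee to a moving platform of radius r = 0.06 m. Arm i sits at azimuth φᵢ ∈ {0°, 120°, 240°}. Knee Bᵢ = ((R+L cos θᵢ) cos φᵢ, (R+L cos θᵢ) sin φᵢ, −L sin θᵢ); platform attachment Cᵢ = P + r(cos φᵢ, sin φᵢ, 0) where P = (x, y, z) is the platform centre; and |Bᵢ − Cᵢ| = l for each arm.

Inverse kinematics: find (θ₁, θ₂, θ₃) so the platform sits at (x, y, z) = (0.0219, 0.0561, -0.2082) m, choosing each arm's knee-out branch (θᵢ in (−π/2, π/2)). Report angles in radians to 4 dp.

rotate P by −φ1: (0.0219, 0.0561, -0.2082)
  A=0.0981, B=-0.2082, C=(l²−L²−A²−y'²−z²)/(2L)=0.1328
  γ=atan2(-0.2082,0.0981)=-1.1305;  ψ=arccos(0.5772)=0.9555;  θ1=γ+ψ≈-0.1749
rotate P by −φ2: (0.0376, -0.0470, -0.2082)
  A=0.0824, B=-0.2082, C=(l²−L²−A²−y'²−z²)/(2L)=0.1486
  √(A²+B²)=0.2239;  θ2 = -1.1941+0.8452 ≈ -0.3489
φ3=240.0° → target in arm frame (-0.0595, -0.0091)
  e−x'=0.1795;  (l²−L²−(e−x')²−y'²−z²)/2L = 0.0514
  θ3 = atan2(B,A) + arccos(C/0.2749) = 0.5235

θ₁ = -0.1749, θ₂ = -0.3489, θ₃ = 0.5235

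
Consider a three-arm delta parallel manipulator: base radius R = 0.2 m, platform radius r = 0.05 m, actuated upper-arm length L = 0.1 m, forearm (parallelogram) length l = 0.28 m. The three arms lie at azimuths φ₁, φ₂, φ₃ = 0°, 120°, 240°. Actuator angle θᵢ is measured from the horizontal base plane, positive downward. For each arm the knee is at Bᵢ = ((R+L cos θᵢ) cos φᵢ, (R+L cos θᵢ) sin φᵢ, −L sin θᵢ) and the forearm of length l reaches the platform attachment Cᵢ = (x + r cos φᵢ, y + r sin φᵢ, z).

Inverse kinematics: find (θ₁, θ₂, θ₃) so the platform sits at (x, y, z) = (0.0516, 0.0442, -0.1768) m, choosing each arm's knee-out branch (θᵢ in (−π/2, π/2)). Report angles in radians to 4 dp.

φ1=0.0° → target in arm frame (0.0516, 0.0442)
  A=0.0984, B=-0.1768, C=(l²−L²−A²−y'²−z²)/(2L)=0.1275
  θ1 = atan2(B,A) + arccos(C/0.2023) = -0.1740
arm 2 (φ=120.0°): x'=0.0125, y'=-0.0668
  A cos θ + B sin θ = C:  0.1375·cos θ + -0.1768·sin θ = 0.0688
  √(A²+B²)=0.2240;  θ2 = -0.9097+1.2584 ≈ 0.3487
rotate P by −φ3: (-0.0641, 0.0226, -0.1768)
  A cos θ + B sin θ = C:  0.2141·cos θ + -0.1768·sin θ = -0.0460
  θ3 = atan2(B,A) + arccos(C/0.2776) = 1.0469

θ₁ = -0.1740, θ₂ = 0.3487, θ₃ = 1.0469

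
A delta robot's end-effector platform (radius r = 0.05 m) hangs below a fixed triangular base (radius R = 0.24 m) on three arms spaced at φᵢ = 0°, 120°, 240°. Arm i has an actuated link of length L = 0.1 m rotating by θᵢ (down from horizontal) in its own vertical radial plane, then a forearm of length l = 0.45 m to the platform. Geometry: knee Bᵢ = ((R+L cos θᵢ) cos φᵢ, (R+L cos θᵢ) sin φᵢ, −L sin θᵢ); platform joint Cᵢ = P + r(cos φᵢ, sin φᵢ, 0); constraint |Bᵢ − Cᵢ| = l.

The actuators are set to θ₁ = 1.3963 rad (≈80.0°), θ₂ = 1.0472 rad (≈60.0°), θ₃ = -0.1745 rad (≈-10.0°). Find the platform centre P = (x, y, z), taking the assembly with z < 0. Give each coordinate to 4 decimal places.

S1 = (0.2074·cos0.0°, 0.2074·sin0.0°, -0.0985) = (0.2074, 0.0000, -0.0985)
φ2=120.0°: virtual centre (-0.1200, 0.2078, -0.0866), radius l
arm 3 at φ=240.0°: e+L cos θ3 = 0.2885;  S3 = (-0.1442, -0.2498, 0.0174)
eliminate P² terms by subtracting sphere 1 from 2 and 3
plane₁₂: -0.6547x+0.4157y+0.0238z = 0.0124
det = 0.6195;  x = -0.0307+0.1746z,  y = -0.0185+0.2179z
into |P−S₁|² = l²: 1.0780z² + 0.1058z + -0.1358 = 0;  Δ = 0.5967;  z = -0.4073 or 0.3092 → z<0 root = -0.4073
x = -0.1018, y = -0.1073

(-0.1018, -0.1073, -0.4073)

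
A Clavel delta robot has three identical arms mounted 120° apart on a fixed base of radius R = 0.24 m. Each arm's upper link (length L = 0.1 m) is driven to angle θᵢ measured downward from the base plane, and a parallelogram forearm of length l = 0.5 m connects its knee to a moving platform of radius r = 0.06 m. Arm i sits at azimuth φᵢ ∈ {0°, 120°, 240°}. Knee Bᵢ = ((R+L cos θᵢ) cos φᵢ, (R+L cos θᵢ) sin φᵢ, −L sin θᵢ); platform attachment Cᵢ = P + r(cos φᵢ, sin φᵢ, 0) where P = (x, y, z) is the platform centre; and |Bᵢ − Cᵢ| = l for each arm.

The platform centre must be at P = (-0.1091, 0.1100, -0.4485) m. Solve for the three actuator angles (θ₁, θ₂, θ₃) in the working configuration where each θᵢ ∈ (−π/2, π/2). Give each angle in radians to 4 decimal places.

θ₁ = 1.1341, θ₂ = -0.3494, θ₃ = 0.7854

rotate P by −φ1: (-0.1091, 0.1100, -0.4485)
  A cos θ + B sin θ = C:  0.2891·cos θ + -0.4485·sin θ = -0.2842
  √(A²+B²)=0.5336;  θ1 = -0.9982+2.1324 ≈ 1.1341
arm 2 (φ=120.0°): x'=0.1498, y'=0.0395
  A cos θ + B sin θ = C:  0.0302·cos θ + -0.4485·sin θ = 0.1819
  √(A²+B²)=0.4495;  θ2 = -1.5036+1.1542 ≈ -0.3494
arm 3 (φ=240.0°): x'=-0.0407, y'=-0.1495
  A=0.2207, B=-0.4485, C=(l²−L²−A²−y'²−z²)/(2L)=-0.1611
  θ3 = atan2(B,A) + arccos(C/0.4999) = 0.7854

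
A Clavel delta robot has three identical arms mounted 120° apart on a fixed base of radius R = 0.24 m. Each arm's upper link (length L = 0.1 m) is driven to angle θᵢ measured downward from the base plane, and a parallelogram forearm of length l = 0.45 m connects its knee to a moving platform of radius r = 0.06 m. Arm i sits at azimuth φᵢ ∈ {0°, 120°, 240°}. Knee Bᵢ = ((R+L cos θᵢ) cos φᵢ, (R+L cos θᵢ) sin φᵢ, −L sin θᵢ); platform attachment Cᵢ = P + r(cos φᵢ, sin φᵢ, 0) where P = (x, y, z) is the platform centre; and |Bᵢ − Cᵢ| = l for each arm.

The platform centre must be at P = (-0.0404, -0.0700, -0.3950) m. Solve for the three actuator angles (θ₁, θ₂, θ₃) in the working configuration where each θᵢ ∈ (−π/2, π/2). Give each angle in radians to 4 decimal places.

θ₁ = 0.6980, θ₂ = 0.6981, θ₃ = -0.0872

arm 1 (φ=0.0°): x'=-0.0404, y'=-0.0700
  A cos θ + B sin θ = C:  0.2204·cos θ + -0.3950·sin θ = -0.0850
  θ1 = atan2(B,A) + arccos(C/0.4523) = 0.6980
rotate P by −φ2: (-0.0404, 0.0700, -0.3950)
  A=0.2204, B=-0.3950, C=(l²−L²−A²−y'²−z²)/(2L)=-0.0850
  √(A²+B²)=0.4523;  θ2 = -1.0618+1.7599 ≈ 0.6981
arm 3 (φ=240.0°): x'=0.0808, y'=0.0000
  e−x'=0.0992;  (l²−L²−(e−x')²−y'²−z²)/2L = 0.1332
  √(A²+B²)=0.4073;  θ3 = -1.3248+1.2376 ≈ -0.0872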